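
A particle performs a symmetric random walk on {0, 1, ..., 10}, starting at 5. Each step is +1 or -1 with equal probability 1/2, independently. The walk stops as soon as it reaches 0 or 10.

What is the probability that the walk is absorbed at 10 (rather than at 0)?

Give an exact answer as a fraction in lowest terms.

Answer: 1/2

Derivation:
Symmetric walk (p = 1/2): the harmonic-function argument gives P(hit 10 before 0 | start at 5) = a/N.
P = 5/10 = 1/2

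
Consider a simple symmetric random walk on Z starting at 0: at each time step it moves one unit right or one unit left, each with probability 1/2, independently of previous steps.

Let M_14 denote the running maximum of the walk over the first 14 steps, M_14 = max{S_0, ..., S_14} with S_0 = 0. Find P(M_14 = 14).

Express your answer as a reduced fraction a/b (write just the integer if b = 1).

Let M_14 = max(S_0,...,S_14). Use the reflection principle: for j ≥ 1, #{paths with M_14 ≥ j} = #{S_14 ≥ j} + #{S_14 ≥ j+1}.
By reflection, #{M_14 ≥ 14} = #{S_14 ≥ 14} + #{S_14 ≥ 15} = 1 + 0 = 1.
#{M_14 ≥ 15} = #{S_14 ≥ 15} + #{S_14 ≥ 16} = 0 + 0 = 0.
#{M_14 = 14} = 1 - 0 = 1.
P(M_14 = 14) = 1/16384 = 1/16384

Answer: 1/16384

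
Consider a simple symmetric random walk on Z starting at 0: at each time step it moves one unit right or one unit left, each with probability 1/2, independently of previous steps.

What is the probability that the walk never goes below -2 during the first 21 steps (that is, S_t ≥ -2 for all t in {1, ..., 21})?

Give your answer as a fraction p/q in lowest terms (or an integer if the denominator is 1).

Answer: 499681/1048576

Derivation:
Let f(t,s) = #length-t paths at position s with S_1..S_t all ≥ -2.
f(t,s) = f(t-1,s-1) + f(t-1,s+1) for s ≥ -2; f(t,s) = 0 for s < -2.
t=0: f(0,0)=1
t=1: f(1,-1)=1 f(1,1)=1
t=2: f(2,-2)=1 f(2,0)=2 f(2,2)=1
t=3: f(3,-1)=3 f(3,1)=3 f(3,3)=1
t=4: f(4,-2)=3 f(4,0)=6 f(4,2)=4 f(4,4)=1
t=5: f(5,-1)=9 f(5,1)=10 f(5,3)=5 f(5,5)=1
t=6: f(6,-2)=9 f(6,0)=19 f(6,2)=15 f(6,4)=6 f(6,6)=1
t=7: f(7,-1)=28 f(7,1)=34 f(7,3)=21 f(7,5)=7 f(7,7)=1
t=8: f(8,-2)=28 f(8,0)=62 f(8,2)=55 f(8,4)=28 f(8,6)=8 f(8,8)=1
t=9: f(9,-1)=90 f(9,1)=117 f(9,3)=83 f(9,5)=36 f(9,7)=9 f(9,9)=1
t=10: f(10,-2)=90 f(10,0)=207 f(10,2)=200 f(10,4)=119 f(10,6)=45 f(10,8)=10 f(10,10)=1
t=11: f(11,-1)=297 f(11,1)=407 f(11,3)=319 f(11,5)=164 f(11,7)=55 f(11,9)=11 f(11,11)=1
t=12: f(12,-2)=297 f(12,0)=704 f(12,2)=726 f(12,4)=483 f(12,6)=219 f(12,8)=66 f(12,10)=12 f(12,12)=1
t=13: f(13,-1)=1001 f(13,1)=1430 f(13,3)=1209 f(13,5)=702 f(13,7)=285 f(13,9)=78 f(13,11)=13 f(13,13)=1
t=14: f(14,-2)=1001 f(14,0)=2431 f(14,2)=2639 f(14,4)=1911 f(14,6)=987 f(14,8)=363 f(14,10)=91 f(14,12)=14 f(14,14)=1
t=15: f(15,-1)=3432 f(15,1)=5070 f(15,3)=4550 f(15,5)=2898 f(15,7)=1350 f(15,9)=454 f(15,11)=105 f(15,13)=15 f(15,15)=1
t=16: f(16,-2)=3432 f(16,0)=8502 f(16,2)=9620 f(16,4)=7448 f(16,6)=4248 f(16,8)=1804 f(16,10)=559 f(16,12)=120 f(16,14)=16 f(16,16)=1
t=17: f(17,-1)=11934 f(17,1)=18122 f(17,3)=17068 f(17,5)=11696 f(17,7)=6052 f(17,9)=2363 f(17,11)=679 f(17,13)=136 f(17,15)=17 f(17,17)=1
t=18: f(18,-2)=11934 f(18,0)=30056 f(18,2)=35190 f(18,4)=28764 f(18,6)=17748 f(18,8)=8415 f(18,10)=3042 f(18,12)=815 f(18,14)=153 f(18,16)=18 f(18,18)=1
t=19: f(19,-1)=41990 f(19,1)=65246 f(19,3)=63954 f(19,5)=46512 f(19,7)=26163 f(19,9)=11457 f(19,11)=3857 f(19,13)=968 f(19,15)=171 f(19,17)=19 f(19,19)=1
t=20: f(20,-2)=41990 f(20,0)=107236 f(20,2)=129200 f(20,4)=110466 f(20,6)=72675 f(20,8)=37620 f(20,10)=15314 f(20,12)=4825 f(20,14)=1139 f(20,16)=190 f(20,18)=20 f(20,20)=1
t=21: f(21,-1)=149226 f(21,1)=236436 f(21,3)=239666 f(21,5)=183141 f(21,7)=110295 f(21,9)=52934 f(21,11)=20139 f(21,13)=5964 f(21,15)=1329 f(21,17)=210 f(21,19)=21 f(21,21)=1
Σ_s f(21,s) = 999362
P = 999362/2097152 = 499681/1048576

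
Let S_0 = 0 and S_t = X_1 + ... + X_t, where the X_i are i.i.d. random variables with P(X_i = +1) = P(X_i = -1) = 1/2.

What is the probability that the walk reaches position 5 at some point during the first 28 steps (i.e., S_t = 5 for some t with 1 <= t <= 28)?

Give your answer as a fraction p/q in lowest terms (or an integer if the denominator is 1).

Count via complement. Let g(t,s) = #length-t paths at position s with S_1..S_t all ≠ 5.
g(t,s) = g(t-1,s-1) + g(t-1,s+1) for s ≠ 5; g(t,5) = 0.
t=0: g(0,0)=1
t=1: g(1,-1)=1 g(1,1)=1
t=2: g(2,-2)=1 g(2,0)=2 g(2,2)=1
t=3: g(3,-3)=1 g(3,-1)=3 g(3,1)=3 g(3,3)=1
t=4: g(4,-4)=1 g(4,-2)=4 g(4,0)=6 g(4,2)=4 g(4,4)=1
t=5: g(5,-5)=1 g(5,-3)=5 g(5,-1)=10 g(5,1)=10 g(5,3)=5
t=6: g(6,-6)=1 g(6,-4)=6 g(6,-2)=15 g(6,0)=20 g(6,2)=15 g(6,4)=5
t=7: g(7,-7)=1 g(7,-5)=7 g(7,-3)=21 g(7,-1)=35 g(7,1)=35 g(7,3)=20
t=8: g(8,-8)=1 g(8,-6)=8 g(8,-4)=28 g(8,-2)=56 g(8,0)=70 g(8,2)=55 g(8,4)=20
t=9: g(9,-9)=1 g(9,-7)=9 g(9,-5)=36 g(9,-3)=84 g(9,-1)=126 g(9,1)=125 g(9,3)=75
t=10: g(10,-10)=1 g(10,-8)=10 g(10,-6)=45 g(10,-4)=120 g(10,-2)=210 g(10,0)=251 g(10,2)=200 g(10,4)=75
t=11: g(11,-11)=1 g(11,-9)=11 g(11,-7)=55 g(11,-5)=165 g(11,-3)=330 g(11,-1)=461 g(11,1)=451 g(11,3)=275
t=12: g(12,-12)=1 g(12,-10)=12 g(12,-8)=66 g(12,-6)=220 g(12,-4)=495 g(12,-2)=791 g(12,0)=912 g(12,2)=726 g(12,4)=275
t=13: g(13,-13)=1 g(13,-11)=13 g(13,-9)=78 g(13,-7)=286 g(13,-5)=715 g(13,-3)=1286 g(13,-1)=1703 g(13,1)=1638 g(13,3)=1001
t=14: g(14,-14)=1 g(14,-12)=14 g(14,-10)=91 g(14,-8)=364 g(14,-6)=1001 g(14,-4)=2001 g(14,-2)=2989 g(14,0)=3341 g(14,2)=2639 g(14,4)=1001
t=15: g(15,-15)=1 g(15,-13)=15 g(15,-11)=105 g(15,-9)=455 g(15,-7)=1365 g(15,-5)=3002 g(15,-3)=4990 g(15,-1)=6330 g(15,1)=5980 g(15,3)=3640
t=16: g(16,-16)=1 g(16,-14)=16 g(16,-12)=120 g(16,-10)=560 g(16,-8)=1820 g(16,-6)=4367 g(16,-4)=7992 g(16,-2)=11320 g(16,0)=12310 g(16,2)=9620 g(16,4)=3640
t=17: g(17,-17)=1 g(17,-15)=17 g(17,-13)=136 g(17,-11)=680 g(17,-9)=2380 g(17,-7)=6187 g(17,-5)=12359 g(17,-3)=19312 g(17,-1)=23630 g(17,1)=21930 g(17,3)=13260
t=18: g(18,-18)=1 g(18,-16)=18 g(18,-14)=153 g(18,-12)=816 g(18,-10)=3060 g(18,-8)=8567 g(18,-6)=18546 g(18,-4)=31671 g(18,-2)=42942 g(18,0)=45560 g(18,2)=35190 g(18,4)=13260
t=19: g(19,-19)=1 g(19,-17)=19 g(19,-15)=171 g(19,-13)=969 g(19,-11)=3876 g(19,-9)=11627 g(19,-7)=27113 g(19,-5)=50217 g(19,-3)=74613 g(19,-1)=88502 g(19,1)=80750 g(19,3)=48450
t=20: g(20,-20)=1 g(20,-18)=20 g(20,-16)=190 g(20,-14)=1140 g(20,-12)=4845 g(20,-10)=15503 g(20,-8)=38740 g(20,-6)=77330 g(20,-4)=124830 g(20,-2)=163115 g(20,0)=169252 g(20,2)=129200 g(20,4)=48450
t=21: g(21,-21)=1 g(21,-19)=21 g(21,-17)=210 g(21,-15)=1330 g(21,-13)=5985 g(21,-11)=20348 g(21,-9)=54243 g(21,-7)=116070 g(21,-5)=202160 g(21,-3)=287945 g(21,-1)=332367 g(21,1)=298452 g(21,3)=177650
t=22: g(22,-22)=1 g(22,-20)=22 g(22,-18)=231 g(22,-16)=1540 g(22,-14)=7315 g(22,-12)=26333 g(22,-10)=74591 g(22,-8)=170313 g(22,-6)=318230 g(22,-4)=490105 g(22,-2)=620312 g(22,0)=630819 g(22,2)=476102 g(22,4)=177650
t=23: g(23,-23)=1 g(23,-21)=23 g(23,-19)=253 g(23,-17)=1771 g(23,-15)=8855 g(23,-13)=33648 g(23,-11)=100924 g(23,-9)=244904 g(23,-7)=488543 g(23,-5)=808335 g(23,-3)=1110417 g(23,-1)=1251131 g(23,1)=1106921 g(23,3)=653752
t=24: g(24,-24)=1 g(24,-22)=24 g(24,-20)=276 g(24,-18)=2024 g(24,-16)=10626 g(24,-14)=42503 g(24,-12)=134572 g(24,-10)=345828 g(24,-8)=733447 g(24,-6)=1296878 g(24,-4)=1918752 g(24,-2)=2361548 g(24,0)=2358052 g(24,2)=1760673 g(24,4)=653752
t=25: g(25,-25)=1 g(25,-23)=25 g(25,-21)=300 g(25,-19)=2300 g(25,-17)=12650 g(25,-15)=53129 g(25,-13)=177075 g(25,-11)=480400 g(25,-9)=1079275 g(25,-7)=2030325 g(25,-5)=3215630 g(25,-3)=4280300 g(25,-1)=4719600 g(25,1)=4118725 g(25,3)=2414425
t=26: g(26,-26)=1 g(26,-24)=26 g(26,-22)=325 g(26,-20)=2600 g(26,-18)=14950 g(26,-16)=65779 g(26,-14)=230204 g(26,-12)=657475 g(26,-10)=1559675 g(26,-8)=3109600 g(26,-6)=5245955 g(26,-4)=7495930 g(26,-2)=8999900 g(26,0)=8838325 g(26,2)=6533150 g(26,4)=2414425
t=27: g(27,-27)=1 g(27,-25)=27 g(27,-23)=351 g(27,-21)=2925 g(27,-19)=17550 g(27,-17)=80729 g(27,-15)=295983 g(27,-13)=887679 g(27,-11)=2217150 g(27,-9)=4669275 g(27,-7)=8355555 g(27,-5)=12741885 g(27,-3)=16495830 g(27,-1)=17838225 g(27,1)=15371475 g(27,3)=8947575
t=28: g(28,-28)=1 g(28,-26)=28 g(28,-24)=378 g(28,-22)=3276 g(28,-20)=20475 g(28,-18)=98279 g(28,-16)=376712 g(28,-14)=1183662 g(28,-12)=3104829 g(28,-10)=6886425 g(28,-8)=13024830 g(28,-6)=21097440 g(28,-4)=29237715 g(28,-2)=34334055 g(28,0)=33209700 g(28,2)=24319050 g(28,4)=8947575
Paths never hitting 5: Σ_s g(28,s) = 175844430
Paths hitting 5: 2^28 - 175844430 = 92591026
P = 92591026/268435456 = 46295513/134217728

Answer: 46295513/134217728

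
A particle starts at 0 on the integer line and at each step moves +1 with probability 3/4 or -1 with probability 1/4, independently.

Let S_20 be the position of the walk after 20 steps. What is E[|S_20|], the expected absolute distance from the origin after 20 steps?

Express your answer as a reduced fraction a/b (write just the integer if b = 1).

S_20 takes values m ≡ 0 (mod 2) with |m| ≤ 20; P(S_20=m) = C(20,(20+m)/2) · (3/4)^((20+m)/2) · (1/4)^((20-m)/2).
Distribution: P(S=-20)=1/1099511627776, P(S=-18)=15/274877906944, P(S=-16)=855/549755813888, P(S=-14)=7695/274877906944, P(S=-12)=392445/1099511627776, P(S=-10)=235467/68719476736, P(S=-8)=3532005/137438953472, P(S=-6)=10596015/68719476736, P(S=-4)=413244585/549755813888, P(S=-2)=413244585/137438953472, P(S=0)=2727414261/274877906944, P(S=2)=3719201265/137438953472, P(S=4)=33472811385/549755813888, P(S=6)=7724494935/68719476736, P(S=8)=23173484805/137438953472, P(S=10)=13904090883/68719476736, P(S=12)=208561363245/1099511627776, P(S=14)=36804946455/274877906944, P(S=16)=36804946455/549755813888, P(S=18)=5811307335/274877906944, P(S=20)=3486784401/1099511627776
E[|S_20|] = Σ_m |m|·P(S_20=m) = 688595264765/68719476736

Answer: 688595264765/68719476736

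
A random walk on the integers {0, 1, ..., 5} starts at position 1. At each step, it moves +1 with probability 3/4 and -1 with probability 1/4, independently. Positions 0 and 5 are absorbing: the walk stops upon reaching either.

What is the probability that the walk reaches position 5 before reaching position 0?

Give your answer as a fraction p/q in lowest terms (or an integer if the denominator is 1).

Answer: 81/121

Derivation:
Biased walk: p = 3/4, q = 1/4, r = q/p = 1/3
Gambler's ruin: P(hit 5 before 0 | start at 1) = (1 - r^a)/(1 - r^N)
r^1 = 1/3; r^5 = 1/243
P = (1 - 1/3) / (1 - 1/243) = 2/3 / 242/243 = 81/121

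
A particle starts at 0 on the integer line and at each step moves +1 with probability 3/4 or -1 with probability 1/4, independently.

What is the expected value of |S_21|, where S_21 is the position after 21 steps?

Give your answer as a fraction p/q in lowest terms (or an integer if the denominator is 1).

Answer: 2892100112013/274877906944

Derivation:
S_21 takes values m ≡ 1 (mod 2) with |m| ≤ 21; P(S_21=m) = C(21,(21+m)/2) · (3/4)^((21+m)/2) · (1/4)^((21-m)/2).
Distribution: P(S=-21)=1/4398046511104, P(S=-19)=63/4398046511104, P(S=-17)=945/2199023255552, P(S=-15)=17955/2199023255552, P(S=-13)=484785/4398046511104, P(S=-11)=4944807/4398046511104, P(S=-9)=4944807/549755813888, P(S=-7)=31788045/549755813888, P(S=-5)=667548945/2199023255552, P(S=-3)=2892712095/2199023255552, P(S=-1)=5206881771/1099511627776, P(S=1)=15620645313/1099511627776, P(S=3)=78103226565/2199023255552, P(S=5)=162214393635/2199023255552, P(S=7)=69520454415/549755813888, P(S=9)=97328636181/549755813888, P(S=11)=875957725629/4398046511104, P(S=13)=772903875555/4398046511104, P(S=15)=257634625185/2199023255552, P(S=17)=122037454035/2199023255552, P(S=19)=73222472421/4398046511104, P(S=21)=10460353203/4398046511104
E[|S_21|] = Σ_m |m|·P(S_21=m) = 2892100112013/274877906944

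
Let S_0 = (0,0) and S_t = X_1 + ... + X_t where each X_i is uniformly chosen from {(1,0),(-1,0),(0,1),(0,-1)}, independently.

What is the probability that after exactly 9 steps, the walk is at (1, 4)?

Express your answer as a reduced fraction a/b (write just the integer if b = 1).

Answer: 189/16384

Derivation:
Let h be the number of horizontal steps (so 9-h are vertical). To end at (1,4) need (h+1)/2 right-steps and ((9-h)+4)/2 up-steps.
Sum over h with 1 ≤ h ≤ 5, h ≡ 1 (mod 2), 9-h ≡ 0 (mod 2):
h=1: C(9,1)·C(1,1)·C(8,6) = 9·1·28 = 252
h=3: C(9,3)·C(3,2)·C(6,5) = 84·3·6 = 1512
h=5: C(9,5)·C(5,3)·C(4,4) = 126·10·1 = 1260
Total favorable: 3024
Total paths: 4^9 = 262144
P = 3024/262144 = 189/16384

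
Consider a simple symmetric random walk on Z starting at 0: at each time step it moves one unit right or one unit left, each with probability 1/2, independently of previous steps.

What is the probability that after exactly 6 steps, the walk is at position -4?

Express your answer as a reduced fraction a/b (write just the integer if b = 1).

Answer: 3/32

Derivation:
To reach position -4 after 6 steps: need 1 step of +1 and 5 of -1.
Favorable paths: C(6,1) = 6
Total paths: 2^6 = 64
P = 6/64 = 3/32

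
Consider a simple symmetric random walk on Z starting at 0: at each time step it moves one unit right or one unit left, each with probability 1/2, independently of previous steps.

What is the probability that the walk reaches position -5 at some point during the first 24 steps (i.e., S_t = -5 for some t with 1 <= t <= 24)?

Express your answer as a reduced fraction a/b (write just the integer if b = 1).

Count via complement. Let g(t,s) = #length-t paths at position s with S_1..S_t all ≠ -5.
g(t,s) = g(t-1,s-1) + g(t-1,s+1) for s ≠ -5; g(t,-5) = 0.
t=0: g(0,0)=1
t=1: g(1,-1)=1 g(1,1)=1
t=2: g(2,-2)=1 g(2,0)=2 g(2,2)=1
t=3: g(3,-3)=1 g(3,-1)=3 g(3,1)=3 g(3,3)=1
t=4: g(4,-4)=1 g(4,-2)=4 g(4,0)=6 g(4,2)=4 g(4,4)=1
t=5: g(5,-3)=5 g(5,-1)=10 g(5,1)=10 g(5,3)=5 g(5,5)=1
t=6: g(6,-4)=5 g(6,-2)=15 g(6,0)=20 g(6,2)=15 g(6,4)=6 g(6,6)=1
t=7: g(7,-3)=20 g(7,-1)=35 g(7,1)=35 g(7,3)=21 g(7,5)=7 g(7,7)=1
t=8: g(8,-4)=20 g(8,-2)=55 g(8,0)=70 g(8,2)=56 g(8,4)=28 g(8,6)=8 g(8,8)=1
t=9: g(9,-3)=75 g(9,-1)=125 g(9,1)=126 g(9,3)=84 g(9,5)=36 g(9,7)=9 g(9,9)=1
t=10: g(10,-4)=75 g(10,-2)=200 g(10,0)=251 g(10,2)=210 g(10,4)=120 g(10,6)=45 g(10,8)=10 g(10,10)=1
t=11: g(11,-3)=275 g(11,-1)=451 g(11,1)=461 g(11,3)=330 g(11,5)=165 g(11,7)=55 g(11,9)=11 g(11,11)=1
t=12: g(12,-4)=275 g(12,-2)=726 g(12,0)=912 g(12,2)=791 g(12,4)=495 g(12,6)=220 g(12,8)=66 g(12,10)=12 g(12,12)=1
t=13: g(13,-3)=1001 g(13,-1)=1638 g(13,1)=1703 g(13,3)=1286 g(13,5)=715 g(13,7)=286 g(13,9)=78 g(13,11)=13 g(13,13)=1
t=14: g(14,-4)=1001 g(14,-2)=2639 g(14,0)=3341 g(14,2)=2989 g(14,4)=2001 g(14,6)=1001 g(14,8)=364 g(14,10)=91 g(14,12)=14 g(14,14)=1
t=15: g(15,-3)=3640 g(15,-1)=5980 g(15,1)=6330 g(15,3)=4990 g(15,5)=3002 g(15,7)=1365 g(15,9)=455 g(15,11)=105 g(15,13)=15 g(15,15)=1
t=16: g(16,-4)=3640 g(16,-2)=9620 g(16,0)=12310 g(16,2)=11320 g(16,4)=7992 g(16,6)=4367 g(16,8)=1820 g(16,10)=560 g(16,12)=120 g(16,14)=16 g(16,16)=1
t=17: g(17,-3)=13260 g(17,-1)=21930 g(17,1)=23630 g(17,3)=19312 g(17,5)=12359 g(17,7)=6187 g(17,9)=2380 g(17,11)=680 g(17,13)=136 g(17,15)=17 g(17,17)=1
t=18: g(18,-4)=13260 g(18,-2)=35190 g(18,0)=45560 g(18,2)=42942 g(18,4)=31671 g(18,6)=18546 g(18,8)=8567 g(18,10)=3060 g(18,12)=816 g(18,14)=153 g(18,16)=18 g(18,18)=1
t=19: g(19,-3)=48450 g(19,-1)=80750 g(19,1)=88502 g(19,3)=74613 g(19,5)=50217 g(19,7)=27113 g(19,9)=11627 g(19,11)=3876 g(19,13)=969 g(19,15)=171 g(19,17)=19 g(19,19)=1
t=20: g(20,-4)=48450 g(20,-2)=129200 g(20,0)=169252 g(20,2)=163115 g(20,4)=124830 g(20,6)=77330 g(20,8)=38740 g(20,10)=15503 g(20,12)=4845 g(20,14)=1140 g(20,16)=190 g(20,18)=20 g(20,20)=1
t=21: g(21,-3)=177650 g(21,-1)=298452 g(21,1)=332367 g(21,3)=287945 g(21,5)=202160 g(21,7)=116070 g(21,9)=54243 g(21,11)=20348 g(21,13)=5985 g(21,15)=1330 g(21,17)=210 g(21,19)=21 g(21,21)=1
t=22: g(22,-4)=177650 g(22,-2)=476102 g(22,0)=630819 g(22,2)=620312 g(22,4)=490105 g(22,6)=318230 g(22,8)=170313 g(22,10)=74591 g(22,12)=26333 g(22,14)=7315 g(22,16)=1540 g(22,18)=231 g(22,20)=22 g(22,22)=1
t=23: g(23,-3)=653752 g(23,-1)=1106921 g(23,1)=1251131 g(23,3)=1110417 g(23,5)=808335 g(23,7)=488543 g(23,9)=244904 g(23,11)=100924 g(23,13)=33648 g(23,15)=8855 g(23,17)=1771 g(23,19)=253 g(23,21)=23 g(23,23)=1
t=24: g(24,-4)=653752 g(24,-2)=1760673 g(24,0)=2358052 g(24,2)=2361548 g(24,4)=1918752 g(24,6)=1296878 g(24,8)=733447 g(24,10)=345828 g(24,12)=134572 g(24,14)=42503 g(24,16)=10626 g(24,18)=2024 g(24,20)=276 g(24,22)=24 g(24,24)=1
Paths never hitting -5: Σ_s g(24,s) = 11618956
Paths hitting -5: 2^24 - 11618956 = 5158260
P = 5158260/16777216 = 1289565/4194304

Answer: 1289565/4194304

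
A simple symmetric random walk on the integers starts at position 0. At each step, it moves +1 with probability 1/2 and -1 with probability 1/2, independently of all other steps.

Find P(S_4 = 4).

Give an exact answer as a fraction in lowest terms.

To reach position 4 after 4 steps: need 4 steps of +1 and 0 of -1.
Favorable paths: C(4,4) = 1
Total paths: 2^4 = 16
P = 1/16 = 1/16

Answer: 1/16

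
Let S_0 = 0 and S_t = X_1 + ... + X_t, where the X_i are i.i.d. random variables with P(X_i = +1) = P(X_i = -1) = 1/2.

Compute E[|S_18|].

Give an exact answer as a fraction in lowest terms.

S_18 takes values m ≡ 0 (mod 2) with |m| ≤ 18; P(S_18=m) = C(18,(18+m)/2)/2^18.
Total paths: 2^18 = 262144
Distribution: P(S=-18)=1/262144, P(S=-16)=18/262144, P(S=-14)=153/262144, P(S=-12)=816/262144, P(S=-10)=3060/262144, P(S=-8)=8568/262144, P(S=-6)=18564/262144, P(S=-4)=31824/262144, P(S=-2)=43758/262144, P(S=0)=48620/262144, P(S=2)=43758/262144, P(S=4)=31824/262144, P(S=6)=18564/262144, P(S=8)=8568/262144, P(S=10)=3060/262144, P(S=12)=816/262144, P(S=14)=153/262144, P(S=16)=18/262144, P(S=18)=1/262144
E[|S_18|] = Σ_m |m|·P(S_18=m) = 875160/262144 = 109395/32768

Answer: 109395/32768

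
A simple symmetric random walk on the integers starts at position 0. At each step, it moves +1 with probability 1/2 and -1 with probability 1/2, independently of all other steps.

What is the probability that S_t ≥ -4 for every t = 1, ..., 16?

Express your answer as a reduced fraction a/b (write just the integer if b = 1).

Answer: 25883/32768

Derivation:
Let f(t,s) = #length-t paths at position s with S_1..S_t all ≥ -4.
f(t,s) = f(t-1,s-1) + f(t-1,s+1) for s ≥ -4; f(t,s) = 0 for s < -4.
t=0: f(0,0)=1
t=1: f(1,-1)=1 f(1,1)=1
t=2: f(2,-2)=1 f(2,0)=2 f(2,2)=1
t=3: f(3,-3)=1 f(3,-1)=3 f(3,1)=3 f(3,3)=1
t=4: f(4,-4)=1 f(4,-2)=4 f(4,0)=6 f(4,2)=4 f(4,4)=1
t=5: f(5,-3)=5 f(5,-1)=10 f(5,1)=10 f(5,3)=5 f(5,5)=1
t=6: f(6,-4)=5 f(6,-2)=15 f(6,0)=20 f(6,2)=15 f(6,4)=6 f(6,6)=1
t=7: f(7,-3)=20 f(7,-1)=35 f(7,1)=35 f(7,3)=21 f(7,5)=7 f(7,7)=1
t=8: f(8,-4)=20 f(8,-2)=55 f(8,0)=70 f(8,2)=56 f(8,4)=28 f(8,6)=8 f(8,8)=1
t=9: f(9,-3)=75 f(9,-1)=125 f(9,1)=126 f(9,3)=84 f(9,5)=36 f(9,7)=9 f(9,9)=1
t=10: f(10,-4)=75 f(10,-2)=200 f(10,0)=251 f(10,2)=210 f(10,4)=120 f(10,6)=45 f(10,8)=10 f(10,10)=1
t=11: f(11,-3)=275 f(11,-1)=451 f(11,1)=461 f(11,3)=330 f(11,5)=165 f(11,7)=55 f(11,9)=11 f(11,11)=1
t=12: f(12,-4)=275 f(12,-2)=726 f(12,0)=912 f(12,2)=791 f(12,4)=495 f(12,6)=220 f(12,8)=66 f(12,10)=12 f(12,12)=1
t=13: f(13,-3)=1001 f(13,-1)=1638 f(13,1)=1703 f(13,3)=1286 f(13,5)=715 f(13,7)=286 f(13,9)=78 f(13,11)=13 f(13,13)=1
t=14: f(14,-4)=1001 f(14,-2)=2639 f(14,0)=3341 f(14,2)=2989 f(14,4)=2001 f(14,6)=1001 f(14,8)=364 f(14,10)=91 f(14,12)=14 f(14,14)=1
t=15: f(15,-3)=3640 f(15,-1)=5980 f(15,1)=6330 f(15,3)=4990 f(15,5)=3002 f(15,7)=1365 f(15,9)=455 f(15,11)=105 f(15,13)=15 f(15,15)=1
t=16: f(16,-4)=3640 f(16,-2)=9620 f(16,0)=12310 f(16,2)=11320 f(16,4)=7992 f(16,6)=4367 f(16,8)=1820 f(16,10)=560 f(16,12)=120 f(16,14)=16 f(16,16)=1
Σ_s f(16,s) = 51766
P = 51766/65536 = 25883/32768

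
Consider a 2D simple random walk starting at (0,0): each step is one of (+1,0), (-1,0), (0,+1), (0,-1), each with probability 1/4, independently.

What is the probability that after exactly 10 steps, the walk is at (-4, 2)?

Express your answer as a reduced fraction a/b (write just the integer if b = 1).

Answer: 4725/524288

Derivation:
Let h be the number of horizontal steps (so 10-h are vertical). To end at (-4,2) need (h-4)/2 right-steps and ((10-h)+2)/2 up-steps.
Sum over h with 4 ≤ h ≤ 8, h ≡ 0 (mod 2), 10-h ≡ 0 (mod 2):
h=4: C(10,4)·C(4,0)·C(6,4) = 210·1·15 = 3150
h=6: C(10,6)·C(6,1)·C(4,3) = 210·6·4 = 5040
h=8: C(10,8)·C(8,2)·C(2,2) = 45·28·1 = 1260
Total favorable: 9450
Total paths: 4^10 = 1048576
P = 9450/1048576 = 4725/524288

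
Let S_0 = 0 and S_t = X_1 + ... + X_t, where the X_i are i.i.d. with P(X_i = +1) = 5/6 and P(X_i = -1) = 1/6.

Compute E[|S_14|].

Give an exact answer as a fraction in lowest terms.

Answer: 15242601773/1632586752

Derivation:
S_14 takes values m ≡ 0 (mod 2) with |m| ≤ 14; P(S_14=m) = C(14,(14+m)/2) · (5/6)^((14+m)/2) · (1/6)^((14-m)/2).
Distribution: P(S=-14)=1/78364164096, P(S=-12)=35/39182082048, P(S=-10)=2275/78364164096, P(S=-8)=11375/19591041024, P(S=-6)=625625/78364164096, P(S=-4)=3128125/39182082048, P(S=-2)=15640625/26121388032, P(S=0)=11171875/3265173504, P(S=2)=391015625/26121388032, P(S=4)=1955078125/39182082048, P(S=6)=9775390625/78364164096, P(S=8)=4443359375/19591041024, P(S=10)=22216796875/78364164096, P(S=12)=8544921875/39182082048, P(S=14)=6103515625/78364164096
E[|S_14|] = Σ_m |m|·P(S_14=m) = 15242601773/1632586752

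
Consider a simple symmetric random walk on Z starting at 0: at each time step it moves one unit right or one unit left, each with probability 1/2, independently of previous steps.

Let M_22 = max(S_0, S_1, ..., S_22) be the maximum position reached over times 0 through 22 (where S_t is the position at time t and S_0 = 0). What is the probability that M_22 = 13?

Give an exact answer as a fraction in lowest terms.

Let M_22 = max(S_0,...,S_22). Use the reflection principle: for j ≥ 1, #{paths with M_22 ≥ j} = #{S_22 ≥ j} + #{S_22 ≥ j+1}.
By reflection, #{M_22 ≥ 13} = #{S_22 ≥ 13} + #{S_22 ≥ 14} = 9109 + 9109 = 18218.
#{M_22 ≥ 14} = #{S_22 ≥ 14} + #{S_22 ≥ 15} = 9109 + 1794 = 10903.
#{M_22 = 13} = 18218 - 10903 = 7315.
P(M_22 = 13) = 7315/4194304 = 7315/4194304

Answer: 7315/4194304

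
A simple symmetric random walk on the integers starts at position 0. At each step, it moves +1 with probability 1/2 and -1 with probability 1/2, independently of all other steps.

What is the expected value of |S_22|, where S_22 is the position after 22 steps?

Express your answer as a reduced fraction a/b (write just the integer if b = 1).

Answer: 969969/262144

Derivation:
S_22 takes values m ≡ 0 (mod 2) with |m| ≤ 22; P(S_22=m) = C(22,(22+m)/2)/2^22.
Total paths: 2^22 = 4194304
Distribution: P(S=-22)=1/4194304, P(S=-20)=22/4194304, P(S=-18)=231/4194304, P(S=-16)=1540/4194304, P(S=-14)=7315/4194304, P(S=-12)=26334/4194304, P(S=-10)=74613/4194304, P(S=-8)=170544/4194304, P(S=-6)=319770/4194304, P(S=-4)=497420/4194304, P(S=-2)=646646/4194304, P(S=0)=705432/4194304, P(S=2)=646646/4194304, P(S=4)=497420/4194304, P(S=6)=319770/4194304, P(S=8)=170544/4194304, P(S=10)=74613/4194304, P(S=12)=26334/4194304, P(S=14)=7315/4194304, P(S=16)=1540/4194304, P(S=18)=231/4194304, P(S=20)=22/4194304, P(S=22)=1/4194304
E[|S_22|] = Σ_m |m|·P(S_22=m) = 15519504/4194304 = 969969/262144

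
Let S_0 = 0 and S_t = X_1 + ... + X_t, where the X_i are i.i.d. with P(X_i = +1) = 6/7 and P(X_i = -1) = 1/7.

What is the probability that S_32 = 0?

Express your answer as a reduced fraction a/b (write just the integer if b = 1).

To be at 0 after 32 steps: need exactly 16 steps of +1 and 16 of -1.
Number of such sequences: C(32,16) = 601080390
Each has probability (6/7)^16 · (1/7)^16 = 2821109907456/1104427674243920646305299201
P = 601080390 · 2821109907456/1104427674243920646305299201 = 1695713843406516387840/1104427674243920646305299201

Answer: 1695713843406516387840/1104427674243920646305299201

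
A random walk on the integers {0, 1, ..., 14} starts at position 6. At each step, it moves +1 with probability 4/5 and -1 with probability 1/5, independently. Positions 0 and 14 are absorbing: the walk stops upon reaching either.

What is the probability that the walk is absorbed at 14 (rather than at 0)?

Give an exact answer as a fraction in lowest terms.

Answer: 17891328/17895697

Derivation:
Biased walk: p = 4/5, q = 1/5, r = q/p = 1/4
Gambler's ruin: P(hit 14 before 0 | start at 6) = (1 - r^a)/(1 - r^N)
r^6 = 1/4096; r^14 = 1/268435456
P = (1 - 1/4096) / (1 - 1/268435456) = 4095/4096 / 268435455/268435456 = 17891328/17895697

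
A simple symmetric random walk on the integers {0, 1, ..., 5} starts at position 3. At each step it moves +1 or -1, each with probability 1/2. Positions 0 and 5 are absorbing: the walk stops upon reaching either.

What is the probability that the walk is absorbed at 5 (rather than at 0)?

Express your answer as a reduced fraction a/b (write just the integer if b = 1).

Answer: 3/5

Derivation:
Symmetric walk (p = 1/2): the harmonic-function argument gives P(hit 5 before 0 | start at 3) = a/N.
P = 3/5 = 3/5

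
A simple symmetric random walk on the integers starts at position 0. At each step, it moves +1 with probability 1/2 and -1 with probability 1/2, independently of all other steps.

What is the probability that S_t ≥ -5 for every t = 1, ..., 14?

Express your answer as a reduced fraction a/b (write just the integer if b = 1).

Answer: 14443/16384

Derivation:
Let f(t,s) = #length-t paths at position s with S_1..S_t all ≥ -5.
f(t,s) = f(t-1,s-1) + f(t-1,s+1) for s ≥ -5; f(t,s) = 0 for s < -5.
t=0: f(0,0)=1
t=1: f(1,-1)=1 f(1,1)=1
t=2: f(2,-2)=1 f(2,0)=2 f(2,2)=1
t=3: f(3,-3)=1 f(3,-1)=3 f(3,1)=3 f(3,3)=1
t=4: f(4,-4)=1 f(4,-2)=4 f(4,0)=6 f(4,2)=4 f(4,4)=1
t=5: f(5,-5)=1 f(5,-3)=5 f(5,-1)=10 f(5,1)=10 f(5,3)=5 f(5,5)=1
t=6: f(6,-4)=6 f(6,-2)=15 f(6,0)=20 f(6,2)=15 f(6,4)=6 f(6,6)=1
t=7: f(7,-5)=6 f(7,-3)=21 f(7,-1)=35 f(7,1)=35 f(7,3)=21 f(7,5)=7 f(7,7)=1
t=8: f(8,-4)=27 f(8,-2)=56 f(8,0)=70 f(8,2)=56 f(8,4)=28 f(8,6)=8 f(8,8)=1
t=9: f(9,-5)=27 f(9,-3)=83 f(9,-1)=126 f(9,1)=126 f(9,3)=84 f(9,5)=36 f(9,7)=9 f(9,9)=1
t=10: f(10,-4)=110 f(10,-2)=209 f(10,0)=252 f(10,2)=210 f(10,4)=120 f(10,6)=45 f(10,8)=10 f(10,10)=1
t=11: f(11,-5)=110 f(11,-3)=319 f(11,-1)=461 f(11,1)=462 f(11,3)=330 f(11,5)=165 f(11,7)=55 f(11,9)=11 f(11,11)=1
t=12: f(12,-4)=429 f(12,-2)=780 f(12,0)=923 f(12,2)=792 f(12,4)=495 f(12,6)=220 f(12,8)=66 f(12,10)=12 f(12,12)=1
t=13: f(13,-5)=429 f(13,-3)=1209 f(13,-1)=1703 f(13,1)=1715 f(13,3)=1287 f(13,5)=715 f(13,7)=286 f(13,9)=78 f(13,11)=13 f(13,13)=1
t=14: f(14,-4)=1638 f(14,-2)=2912 f(14,0)=3418 f(14,2)=3002 f(14,4)=2002 f(14,6)=1001 f(14,8)=364 f(14,10)=91 f(14,12)=14 f(14,14)=1
Σ_s f(14,s) = 14443
P = 14443/16384 = 14443/16384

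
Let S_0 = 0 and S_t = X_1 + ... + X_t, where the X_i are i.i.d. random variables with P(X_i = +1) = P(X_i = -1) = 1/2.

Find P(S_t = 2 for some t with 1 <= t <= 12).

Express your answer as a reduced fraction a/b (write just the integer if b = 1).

Count via complement. Let g(t,s) = #length-t paths at position s with S_1..S_t all ≠ 2.
g(t,s) = g(t-1,s-1) + g(t-1,s+1) for s ≠ 2; g(t,2) = 0.
t=0: g(0,0)=1
t=1: g(1,-1)=1 g(1,1)=1
t=2: g(2,-2)=1 g(2,0)=2
t=3: g(3,-3)=1 g(3,-1)=3 g(3,1)=2
t=4: g(4,-4)=1 g(4,-2)=4 g(4,0)=5
t=5: g(5,-5)=1 g(5,-3)=5 g(5,-1)=9 g(5,1)=5
t=6: g(6,-6)=1 g(6,-4)=6 g(6,-2)=14 g(6,0)=14
t=7: g(7,-7)=1 g(7,-5)=7 g(7,-3)=20 g(7,-1)=28 g(7,1)=14
t=8: g(8,-8)=1 g(8,-6)=8 g(8,-4)=27 g(8,-2)=48 g(8,0)=42
t=9: g(9,-9)=1 g(9,-7)=9 g(9,-5)=35 g(9,-3)=75 g(9,-1)=90 g(9,1)=42
t=10: g(10,-10)=1 g(10,-8)=10 g(10,-6)=44 g(10,-4)=110 g(10,-2)=165 g(10,0)=132
t=11: g(11,-11)=1 g(11,-9)=11 g(11,-7)=54 g(11,-5)=154 g(11,-3)=275 g(11,-1)=297 g(11,1)=132
t=12: g(12,-12)=1 g(12,-10)=12 g(12,-8)=65 g(12,-6)=208 g(12,-4)=429 g(12,-2)=572 g(12,0)=429
Paths never hitting 2: Σ_s g(12,s) = 1716
Paths hitting 2: 2^12 - 1716 = 2380
P = 2380/4096 = 595/1024

Answer: 595/1024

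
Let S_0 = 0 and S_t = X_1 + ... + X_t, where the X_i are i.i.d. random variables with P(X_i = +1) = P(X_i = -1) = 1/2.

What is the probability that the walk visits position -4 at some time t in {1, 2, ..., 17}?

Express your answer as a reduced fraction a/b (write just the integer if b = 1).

Count via complement. Let g(t,s) = #length-t paths at position s with S_1..S_t all ≠ -4.
g(t,s) = g(t-1,s-1) + g(t-1,s+1) for s ≠ -4; g(t,-4) = 0.
t=0: g(0,0)=1
t=1: g(1,-1)=1 g(1,1)=1
t=2: g(2,-2)=1 g(2,0)=2 g(2,2)=1
t=3: g(3,-3)=1 g(3,-1)=3 g(3,1)=3 g(3,3)=1
t=4: g(4,-2)=4 g(4,0)=6 g(4,2)=4 g(4,4)=1
t=5: g(5,-3)=4 g(5,-1)=10 g(5,1)=10 g(5,3)=5 g(5,5)=1
t=6: g(6,-2)=14 g(6,0)=20 g(6,2)=15 g(6,4)=6 g(6,6)=1
t=7: g(7,-3)=14 g(7,-1)=34 g(7,1)=35 g(7,3)=21 g(7,5)=7 g(7,7)=1
t=8: g(8,-2)=48 g(8,0)=69 g(8,2)=56 g(8,4)=28 g(8,6)=8 g(8,8)=1
t=9: g(9,-3)=48 g(9,-1)=117 g(9,1)=125 g(9,3)=84 g(9,5)=36 g(9,7)=9 g(9,9)=1
t=10: g(10,-2)=165 g(10,0)=242 g(10,2)=209 g(10,4)=120 g(10,6)=45 g(10,8)=10 g(10,10)=1
t=11: g(11,-3)=165 g(11,-1)=407 g(11,1)=451 g(11,3)=329 g(11,5)=165 g(11,7)=55 g(11,9)=11 g(11,11)=1
t=12: g(12,-2)=572 g(12,0)=858 g(12,2)=780 g(12,4)=494 g(12,6)=220 g(12,8)=66 g(12,10)=12 g(12,12)=1
t=13: g(13,-3)=572 g(13,-1)=1430 g(13,1)=1638 g(13,3)=1274 g(13,5)=714 g(13,7)=286 g(13,9)=78 g(13,11)=13 g(13,13)=1
t=14: g(14,-2)=2002 g(14,0)=3068 g(14,2)=2912 g(14,4)=1988 g(14,6)=1000 g(14,8)=364 g(14,10)=91 g(14,12)=14 g(14,14)=1
t=15: g(15,-3)=2002 g(15,-1)=5070 g(15,1)=5980 g(15,3)=4900 g(15,5)=2988 g(15,7)=1364 g(15,9)=455 g(15,11)=105 g(15,13)=15 g(15,15)=1
t=16: g(16,-2)=7072 g(16,0)=11050 g(16,2)=10880 g(16,4)=7888 g(16,6)=4352 g(16,8)=1819 g(16,10)=560 g(16,12)=120 g(16,14)=16 g(16,16)=1
t=17: g(17,-3)=7072 g(17,-1)=18122 g(17,1)=21930 g(17,3)=18768 g(17,5)=12240 g(17,7)=6171 g(17,9)=2379 g(17,11)=680 g(17,13)=136 g(17,15)=17 g(17,17)=1
Paths never hitting -4: Σ_s g(17,s) = 87516
Paths hitting -4: 2^17 - 87516 = 43556
P = 43556/131072 = 10889/32768

Answer: 10889/32768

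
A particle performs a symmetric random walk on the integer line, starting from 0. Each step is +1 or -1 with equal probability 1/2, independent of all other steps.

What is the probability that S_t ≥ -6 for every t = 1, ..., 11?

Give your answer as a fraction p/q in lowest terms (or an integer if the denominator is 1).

Answer: 1969/2048

Derivation:
Let f(t,s) = #length-t paths at position s with S_1..S_t all ≥ -6.
f(t,s) = f(t-1,s-1) + f(t-1,s+1) for s ≥ -6; f(t,s) = 0 for s < -6.
t=0: f(0,0)=1
t=1: f(1,-1)=1 f(1,1)=1
t=2: f(2,-2)=1 f(2,0)=2 f(2,2)=1
t=3: f(3,-3)=1 f(3,-1)=3 f(3,1)=3 f(3,3)=1
t=4: f(4,-4)=1 f(4,-2)=4 f(4,0)=6 f(4,2)=4 f(4,4)=1
t=5: f(5,-5)=1 f(5,-3)=5 f(5,-1)=10 f(5,1)=10 f(5,3)=5 f(5,5)=1
t=6: f(6,-6)=1 f(6,-4)=6 f(6,-2)=15 f(6,0)=20 f(6,2)=15 f(6,4)=6 f(6,6)=1
t=7: f(7,-5)=7 f(7,-3)=21 f(7,-1)=35 f(7,1)=35 f(7,3)=21 f(7,5)=7 f(7,7)=1
t=8: f(8,-6)=7 f(8,-4)=28 f(8,-2)=56 f(8,0)=70 f(8,2)=56 f(8,4)=28 f(8,6)=8 f(8,8)=1
t=9: f(9,-5)=35 f(9,-3)=84 f(9,-1)=126 f(9,1)=126 f(9,3)=84 f(9,5)=36 f(9,7)=9 f(9,9)=1
t=10: f(10,-6)=35 f(10,-4)=119 f(10,-2)=210 f(10,0)=252 f(10,2)=210 f(10,4)=120 f(10,6)=45 f(10,8)=10 f(10,10)=1
t=11: f(11,-5)=154 f(11,-3)=329 f(11,-1)=462 f(11,1)=462 f(11,3)=330 f(11,5)=165 f(11,7)=55 f(11,9)=11 f(11,11)=1
Σ_s f(11,s) = 1969
P = 1969/2048 = 1969/2048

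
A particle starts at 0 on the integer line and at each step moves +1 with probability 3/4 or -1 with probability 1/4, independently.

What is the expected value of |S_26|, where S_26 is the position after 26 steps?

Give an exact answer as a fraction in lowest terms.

Answer: 3661454193819539/281474976710656

Derivation:
S_26 takes values m ≡ 0 (mod 2) with |m| ≤ 26; P(S_26=m) = C(26,(26+m)/2) · (3/4)^((26+m)/2) · (1/4)^((26-m)/2).
Distribution: P(S=-26)=1/4503599627370496, P(S=-24)=39/2251799813685248, P(S=-22)=2925/4503599627370496, P(S=-20)=8775/562949953421312, P(S=-18)=605475/2251799813685248, P(S=-16)=3996135/1125899906842624, P(S=-14)=83918835/2251799813685248, P(S=-12)=179826075/562949953421312, P(S=-10)=10250086275/4503599627370496, P(S=-8)=30750258825/2251799813685248, P(S=-6)=313652640015/4503599627370496, P(S=-4)=85541629095/281474976710656, P(S=-2)=1283124436425/1125899906842624, P(S=0)=2072739474225/562949953421312, P(S=2)=11548119927825/1125899906842624, P(S=4)=6928871956695/281474976710656, P(S=6)=228652774570935/4503599627370496, P(S=8)=201752448150825/2251799813685248, P(S=10)=605257344452475/4503599627370496, P(S=12)=95566949124075/562949953421312, P(S=14)=401381186321115/2251799813685248, P(S=16)=172020508423335/1125899906842624, P(S=18)=234573420577275/2251799813685248, P(S=20)=30596533118775/562949953421312, P(S=22)=91789599356325/4503599627370496, P(S=24)=11014751922759/2251799813685248, P(S=26)=2541865828329/4503599627370496
E[|S_26|] = Σ_m |m|·P(S_26=m) = 3661454193819539/281474976710656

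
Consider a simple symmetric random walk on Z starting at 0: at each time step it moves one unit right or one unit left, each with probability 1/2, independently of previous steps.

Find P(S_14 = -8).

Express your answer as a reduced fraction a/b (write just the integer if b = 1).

Answer: 91/4096

Derivation:
To reach position -8 after 14 steps: need 3 steps of +1 and 11 of -1.
Favorable paths: C(14,3) = 364
Total paths: 2^14 = 16384
P = 364/16384 = 91/4096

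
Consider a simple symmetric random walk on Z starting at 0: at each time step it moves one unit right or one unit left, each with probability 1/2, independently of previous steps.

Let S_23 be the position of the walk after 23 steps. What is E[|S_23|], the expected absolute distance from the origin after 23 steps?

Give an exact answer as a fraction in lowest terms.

Answer: 2028117/524288

Derivation:
S_23 takes values m ≡ 1 (mod 2) with |m| ≤ 23; P(S_23=m) = C(23,(23+m)/2)/2^23.
Total paths: 2^23 = 8388608
Distribution: P(S=-23)=1/8388608, P(S=-21)=23/8388608, P(S=-19)=253/8388608, P(S=-17)=1771/8388608, P(S=-15)=8855/8388608, P(S=-13)=33649/8388608, P(S=-11)=100947/8388608, P(S=-9)=245157/8388608, P(S=-7)=490314/8388608, P(S=-5)=817190/8388608, P(S=-3)=1144066/8388608, P(S=-1)=1352078/8388608, P(S=1)=1352078/8388608, P(S=3)=1144066/8388608, P(S=5)=817190/8388608, P(S=7)=490314/8388608, P(S=9)=245157/8388608, P(S=11)=100947/8388608, P(S=13)=33649/8388608, P(S=15)=8855/8388608, P(S=17)=1771/8388608, P(S=19)=253/8388608, P(S=21)=23/8388608, P(S=23)=1/8388608
E[|S_23|] = Σ_m |m|·P(S_23=m) = 32449872/8388608 = 2028117/524288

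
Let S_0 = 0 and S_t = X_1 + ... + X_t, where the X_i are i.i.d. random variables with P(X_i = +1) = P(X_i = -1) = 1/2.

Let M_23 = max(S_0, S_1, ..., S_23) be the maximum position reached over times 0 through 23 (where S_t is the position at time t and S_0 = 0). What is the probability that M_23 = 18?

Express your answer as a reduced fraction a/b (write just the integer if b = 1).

Answer: 253/8388608

Derivation:
Let M_23 = max(S_0,...,S_23). Use the reflection principle: for j ≥ 1, #{paths with M_23 ≥ j} = #{S_23 ≥ j} + #{S_23 ≥ j+1}.
By reflection, #{M_23 ≥ 18} = #{S_23 ≥ 18} + #{S_23 ≥ 19} = 277 + 277 = 554.
#{M_23 ≥ 19} = #{S_23 ≥ 19} + #{S_23 ≥ 20} = 277 + 24 = 301.
#{M_23 = 18} = 554 - 301 = 253.
P(M_23 = 18) = 253/8388608 = 253/8388608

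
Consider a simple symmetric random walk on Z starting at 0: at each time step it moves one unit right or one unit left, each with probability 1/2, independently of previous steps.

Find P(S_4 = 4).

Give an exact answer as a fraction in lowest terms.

To reach position 4 after 4 steps: need 4 steps of +1 and 0 of -1.
Favorable paths: C(4,4) = 1
Total paths: 2^4 = 16
P = 1/16 = 1/16

Answer: 1/16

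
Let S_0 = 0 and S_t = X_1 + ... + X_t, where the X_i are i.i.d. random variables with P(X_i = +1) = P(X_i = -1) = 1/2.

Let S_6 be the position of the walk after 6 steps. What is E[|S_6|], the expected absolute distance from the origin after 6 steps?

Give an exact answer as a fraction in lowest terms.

Answer: 15/8

Derivation:
S_6 takes values m ≡ 0 (mod 2) with |m| ≤ 6; P(S_6=m) = C(6,(6+m)/2)/2^6.
Total paths: 2^6 = 64
Distribution: P(S=-6)=1/64, P(S=-4)=6/64, P(S=-2)=15/64, P(S=0)=20/64, P(S=2)=15/64, P(S=4)=6/64, P(S=6)=1/64
E[|S_6|] = Σ_m |m|·P(S_6=m) = 120/64 = 15/8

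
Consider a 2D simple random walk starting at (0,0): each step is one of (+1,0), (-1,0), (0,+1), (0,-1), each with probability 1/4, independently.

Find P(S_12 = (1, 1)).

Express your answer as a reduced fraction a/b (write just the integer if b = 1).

Answer: 22869/524288

Derivation:
Let h be the number of horizontal steps (so 12-h are vertical). To end at (1,1) need (h+1)/2 right-steps and ((12-h)+1)/2 up-steps.
Sum over h with 1 ≤ h ≤ 11, h ≡ 1 (mod 2), 12-h ≡ 1 (mod 2):
h=1: C(12,1)·C(1,1)·C(11,6) = 12·1·462 = 5544
h=3: C(12,3)·C(3,2)·C(9,5) = 220·3·126 = 83160
h=5: C(12,5)·C(5,3)·C(7,4) = 792·10·35 = 277200
h=7: C(12,7)·C(7,4)·C(5,3) = 792·35·10 = 277200
h=9: C(12,9)·C(9,5)·C(3,2) = 220·126·3 = 83160
h=11: C(12,11)·C(11,6)·C(1,1) = 12·462·1 = 5544
Total favorable: 731808
Total paths: 4^12 = 16777216
P = 731808/16777216 = 22869/524288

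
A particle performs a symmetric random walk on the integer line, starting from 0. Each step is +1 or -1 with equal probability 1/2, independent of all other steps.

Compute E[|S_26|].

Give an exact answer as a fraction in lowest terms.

Answer: 16900975/4194304

Derivation:
S_26 takes values m ≡ 0 (mod 2) with |m| ≤ 26; P(S_26=m) = C(26,(26+m)/2)/2^26.
Total paths: 2^26 = 67108864
Distribution: P(S=-26)=1/67108864, P(S=-24)=26/67108864, P(S=-22)=325/67108864, P(S=-20)=2600/67108864, P(S=-18)=14950/67108864, P(S=-16)=65780/67108864, P(S=-14)=230230/67108864, P(S=-12)=657800/67108864, P(S=-10)=1562275/67108864, P(S=-8)=3124550/67108864, P(S=-6)=5311735/67108864, P(S=-4)=7726160/67108864, P(S=-2)=9657700/67108864, P(S=0)=10400600/67108864, P(S=2)=9657700/67108864, P(S=4)=7726160/67108864, P(S=6)=5311735/67108864, P(S=8)=3124550/67108864, P(S=10)=1562275/67108864, P(S=12)=657800/67108864, P(S=14)=230230/67108864, P(S=16)=65780/67108864, P(S=18)=14950/67108864, P(S=20)=2600/67108864, P(S=22)=325/67108864, P(S=24)=26/67108864, P(S=26)=1/67108864
E[|S_26|] = Σ_m |m|·P(S_26=m) = 270415600/67108864 = 16900975/4194304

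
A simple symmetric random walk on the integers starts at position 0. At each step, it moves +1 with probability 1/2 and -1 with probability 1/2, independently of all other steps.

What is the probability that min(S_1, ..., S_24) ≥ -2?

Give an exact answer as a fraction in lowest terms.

Answer: 1924111/4194304

Derivation:
Let f(t,s) = #length-t paths at position s with S_1..S_t all ≥ -2.
f(t,s) = f(t-1,s-1) + f(t-1,s+1) for s ≥ -2; f(t,s) = 0 for s < -2.
t=0: f(0,0)=1
t=1: f(1,-1)=1 f(1,1)=1
t=2: f(2,-2)=1 f(2,0)=2 f(2,2)=1
t=3: f(3,-1)=3 f(3,1)=3 f(3,3)=1
t=4: f(4,-2)=3 f(4,0)=6 f(4,2)=4 f(4,4)=1
t=5: f(5,-1)=9 f(5,1)=10 f(5,3)=5 f(5,5)=1
t=6: f(6,-2)=9 f(6,0)=19 f(6,2)=15 f(6,4)=6 f(6,6)=1
t=7: f(7,-1)=28 f(7,1)=34 f(7,3)=21 f(7,5)=7 f(7,7)=1
t=8: f(8,-2)=28 f(8,0)=62 f(8,2)=55 f(8,4)=28 f(8,6)=8 f(8,8)=1
t=9: f(9,-1)=90 f(9,1)=117 f(9,3)=83 f(9,5)=36 f(9,7)=9 f(9,9)=1
t=10: f(10,-2)=90 f(10,0)=207 f(10,2)=200 f(10,4)=119 f(10,6)=45 f(10,8)=10 f(10,10)=1
t=11: f(11,-1)=297 f(11,1)=407 f(11,3)=319 f(11,5)=164 f(11,7)=55 f(11,9)=11 f(11,11)=1
t=12: f(12,-2)=297 f(12,0)=704 f(12,2)=726 f(12,4)=483 f(12,6)=219 f(12,8)=66 f(12,10)=12 f(12,12)=1
t=13: f(13,-1)=1001 f(13,1)=1430 f(13,3)=1209 f(13,5)=702 f(13,7)=285 f(13,9)=78 f(13,11)=13 f(13,13)=1
t=14: f(14,-2)=1001 f(14,0)=2431 f(14,2)=2639 f(14,4)=1911 f(14,6)=987 f(14,8)=363 f(14,10)=91 f(14,12)=14 f(14,14)=1
t=15: f(15,-1)=3432 f(15,1)=5070 f(15,3)=4550 f(15,5)=2898 f(15,7)=1350 f(15,9)=454 f(15,11)=105 f(15,13)=15 f(15,15)=1
t=16: f(16,-2)=3432 f(16,0)=8502 f(16,2)=9620 f(16,4)=7448 f(16,6)=4248 f(16,8)=1804 f(16,10)=559 f(16,12)=120 f(16,14)=16 f(16,16)=1
t=17: f(17,-1)=11934 f(17,1)=18122 f(17,3)=17068 f(17,5)=11696 f(17,7)=6052 f(17,9)=2363 f(17,11)=679 f(17,13)=136 f(17,15)=17 f(17,17)=1
t=18: f(18,-2)=11934 f(18,0)=30056 f(18,2)=35190 f(18,4)=28764 f(18,6)=17748 f(18,8)=8415 f(18,10)=3042 f(18,12)=815 f(18,14)=153 f(18,16)=18 f(18,18)=1
t=19: f(19,-1)=41990 f(19,1)=65246 f(19,3)=63954 f(19,5)=46512 f(19,7)=26163 f(19,9)=11457 f(19,11)=3857 f(19,13)=968 f(19,15)=171 f(19,17)=19 f(19,19)=1
t=20: f(20,-2)=41990 f(20,0)=107236 f(20,2)=129200 f(20,4)=110466 f(20,6)=72675 f(20,8)=37620 f(20,10)=15314 f(20,12)=4825 f(20,14)=1139 f(20,16)=190 f(20,18)=20 f(20,20)=1
t=21: f(21,-1)=149226 f(21,1)=236436 f(21,3)=239666 f(21,5)=183141 f(21,7)=110295 f(21,9)=52934 f(21,11)=20139 f(21,13)=5964 f(21,15)=1329 f(21,17)=210 f(21,19)=21 f(21,21)=1
t=22: f(22,-2)=149226 f(22,0)=385662 f(22,2)=476102 f(22,4)=422807 f(22,6)=293436 f(22,8)=163229 f(22,10)=73073 f(22,12)=26103 f(22,14)=7293 f(22,16)=1539 f(22,18)=231 f(22,20)=22 f(22,22)=1
t=23: f(23,-1)=534888 f(23,1)=861764 f(23,3)=898909 f(23,5)=716243 f(23,7)=456665 f(23,9)=236302 f(23,11)=99176 f(23,13)=33396 f(23,15)=8832 f(23,17)=1770 f(23,19)=253 f(23,21)=23 f(23,23)=1
t=24: f(24,-2)=534888 f(24,0)=1396652 f(24,2)=1760673 f(24,4)=1615152 f(24,6)=1172908 f(24,8)=692967 f(24,10)=335478 f(24,12)=132572 f(24,14)=42228 f(24,16)=10602 f(24,18)=2023 f(24,20)=276 f(24,22)=24 f(24,24)=1
Σ_s f(24,s) = 7696444
P = 7696444/16777216 = 1924111/4194304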